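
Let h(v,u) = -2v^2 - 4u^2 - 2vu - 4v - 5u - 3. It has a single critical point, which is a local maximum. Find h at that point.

∂h/∂v = -4v - 2u - 4 = 0 and ∂h/∂u = -2v - 8u - 5 = 0, so (v, u) = (-11/14, -3/7).
The Hessian has h_{vv} = -4, h_{uu} = -8, h_{vu} = -2, giving D = 28 > 0 with h_{vv} < 0, so the point is a local maximum.
h(-11/14, -3/7) = -5/14.

-5/14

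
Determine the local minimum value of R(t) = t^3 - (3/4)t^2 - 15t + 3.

R'(t) = 3t^2 - (3/2)t - 15. Setting R'(t) = 0 gives t ∈ {-2, 5/2}.
Since R''(t) = 6t - 3/2, we get R''(-2) = -27/2 < 0 ⇒ local maximum; R''(5/2) = 27/2 > 0 ⇒ local minimum.
Thus R has its local minimum at t = 5/2, with value -377/16.

-377/16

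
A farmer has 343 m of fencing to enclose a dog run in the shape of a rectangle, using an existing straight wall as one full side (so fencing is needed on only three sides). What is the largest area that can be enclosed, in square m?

Let the sides perpendicular to the wall have length x and the parallel side y, so 2x + y = 343 and the area is A = xy = x(343 − 2x).
A'(x) = 343 − 4x = 0 gives x = 343/4, and A''(x) = −4 < 0 confirms a maximum.
Then y = 343 − 2·343/4 = 343/2 and A = 117649/8.

117649/8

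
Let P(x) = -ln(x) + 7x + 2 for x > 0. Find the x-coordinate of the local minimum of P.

1/7

P'(x) = -1/x + 7 = 0 gives x = 1/7.
P''(x) = 1/x², which is positive for x > 0, so this is a local minimum.
P(1/7) = -1·ln(1/7) + 1 + 2 ≈ 4.9459.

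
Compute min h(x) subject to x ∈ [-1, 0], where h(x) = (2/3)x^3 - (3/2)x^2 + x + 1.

-13/6

The derivative is 2x^2 - 3x + 1, which has no zeros in [-1, 0].
Evaluating at the critical points and endpoints: h(-1) = -13/6,  h(0) = 1.
Hence the absolute minimum is -13/6 at x = -1.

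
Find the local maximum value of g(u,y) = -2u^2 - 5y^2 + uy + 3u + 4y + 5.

∂g/∂u = -4u + y + 3 = 0 and ∂g/∂y = u - 10y + 4 = 0, so (u, y) = (34/39, 19/39).
The Hessian has g_{uu} = -4, g_{yy} = -10, g_{uy} = 1, giving D = 39 > 0 with g_{uu} < 0, so the point is a local maximum.
g(34/39, 19/39) = 284/39.

284/39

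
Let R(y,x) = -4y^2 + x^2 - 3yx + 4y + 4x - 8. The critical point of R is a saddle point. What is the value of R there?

∂R/∂y = -8y - 3x + 4 = 0 and ∂R/∂x = -3y + 2x + 4 = 0, so (y, x) = (4/5, -4/5).
The Hessian has R_{yy} = -8, R_{xx} = 2, R_{yx} = -3, giving D = -25 < 0, so the point is a saddle point.
R(4/5, -4/5) = -8.

-8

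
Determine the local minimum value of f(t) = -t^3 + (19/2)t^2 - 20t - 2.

f'(t) = -3t^2 + 19t - 20. Setting f'(t) = 0 gives t ∈ {4/3, 5}.
f''(t) = -6t + 19. f''(4/3) = 11 > 0 ⇒ local minimum; f''(5) = -11 < 0 ⇒ local maximum.
Thus f has its local minimum at t = 4/3, with value -382/27.

-382/27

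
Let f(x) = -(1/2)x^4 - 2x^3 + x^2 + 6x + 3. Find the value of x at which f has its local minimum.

f'(x) = -2x^3 - 6x^2 + 2x + 6. Setting f'(x) = 0 gives x ∈ {-3, -1, 1}.
f''(x) = -6x^2 - 12x + 2. f''(-3) = -16 < 0 ⇒ local maximum; f''(-1) = 8 > 0 ⇒ local minimum; f''(1) = -16 < 0 ⇒ local maximum.
Thus f has its local minimum at x = -1, with value -1/2.

-1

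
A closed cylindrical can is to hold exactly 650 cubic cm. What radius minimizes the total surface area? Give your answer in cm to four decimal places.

With radius r and height h, πr²h = 650 so h = 650/(πr²), and S(r) = 2πr² + 2πrh = 2πr² + 2·650/r.
S'(r) = 4πr − 2·650/r² = 0 ⇒ r³ = 650/(2π), so r ≈ 4.6944 and h = 2r ≈ 9.3888.
S''(r) = 4π + 4·650/r³ > 0, so this is the minimum; S ≈ 415.3907.

4.6944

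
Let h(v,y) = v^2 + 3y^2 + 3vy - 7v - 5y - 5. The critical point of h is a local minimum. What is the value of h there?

-82/3

∂h/∂v = 2v + 3y - 7 = 0 and ∂h/∂y = 3v + 6y - 5 = 0, so (v, y) = (9, -11/3).
The Hessian has h_{vv} = 2, h_{yy} = 6, h_{vy} = 3, giving D = 3 > 0 with h_{vv} > 0, so the point is a local minimum.
h(9, -11/3) = -82/3.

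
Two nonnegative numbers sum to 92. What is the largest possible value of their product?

2116

With x + y = 92, the product is P(x) = x(92 − x).
P'(x) = 92 − 2x = 0 gives x = 46; P'' = −2 < 0, so this is the maximum.
P = 46·46 = 2116.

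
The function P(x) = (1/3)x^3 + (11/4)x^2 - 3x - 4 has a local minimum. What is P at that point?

P'(x) = x^2 + (11/2)x - 3 = 0 at x = -6, 1/2.
P''(x) = 2x + 11/2. P''(-6) = -13/2 < 0 ⇒ local maximum; P''(1/2) = 13/2 > 0 ⇒ local minimum.
The local minimum is P(1/2) = -229/48.

-229/48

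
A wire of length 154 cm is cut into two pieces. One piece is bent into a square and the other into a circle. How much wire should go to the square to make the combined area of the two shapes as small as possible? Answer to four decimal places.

86.2553

Let x be the length used for the square. Square side x/4; circle radius (154−x)/(2π).
A(x) = (x/4)² + π·((154−x)/(2π))² = x²/16 + (154−x)²/(4π) for 0 ≤ x ≤ 154. A'(x) = x/8 − (154−x)/(2π) = 0 gives x = 4·154/(π+4) ≈ 86.2553.
A'' = 1/8 + 1/(2π) > 0, so this gives the minimum combined area; x ≈ 86.2553 cm to the square.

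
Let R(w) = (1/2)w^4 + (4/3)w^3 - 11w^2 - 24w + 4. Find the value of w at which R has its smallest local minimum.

3

R'(w) = 2w^3 + 4w^2 - 22w - 24 = 0 at w = -4, -1, 3.
Second-derivative test with R''(w) = 6w^2 + 8w - 22: R''(-4) = 42 > 0 ⇒ local minimum; R''(-1) = -24 < 0 ⇒ local maximum; R''(3) = 56 > 0 ⇒ local minimum.
So the smallest local minimum value is R(3) = -181/2.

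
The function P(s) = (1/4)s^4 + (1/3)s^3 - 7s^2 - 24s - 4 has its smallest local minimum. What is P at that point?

-380/3

P'(s) = s^3 + s^2 - 14s - 24 = 0 at s = -3, -2, 4.
P''(s) = 3s^2 + 2s - 14. P''(-3) = 7 > 0 ⇒ local minimum; P''(-2) = -6 < 0 ⇒ local maximum; P''(4) = 42 > 0 ⇒ local minimum.
The smallest local minimum is P(4) = -380/3.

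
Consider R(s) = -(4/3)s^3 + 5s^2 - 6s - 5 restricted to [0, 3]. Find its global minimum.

The derivative is -4s^2 + 10s - 6, which vanishes at s = 1 and s = 3/2.
Compare values at every candidate in [0, 3]: R(0) = -5,  R(1) = -22/3,  R(3/2) = -29/4,  R(3) = -14.
The minimum over the interval is -14, attained at s = 3.

-14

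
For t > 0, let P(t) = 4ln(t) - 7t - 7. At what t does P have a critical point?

P'(t) = 4/t − 7 = 0 gives t = 4/7.
P''(t) = -4/t², which is negative for t > 0, so this is a local maximum.
P(4/7) = 4·ln(4/7) - 4 - 7 ≈ -13.2385.

4/7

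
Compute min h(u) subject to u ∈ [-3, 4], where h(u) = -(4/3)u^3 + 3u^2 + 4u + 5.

Differentiating, h'(u) = -4u^2 + 6u + 4; which vanishes at u = -1/2 and u = 2.
Evaluating at the critical points and endpoints: h(-3) = 56; h(-1/2) = 47/12; h(2) = 43/3; h(4) = -49/3.
So the minimum is h(4) = -49/3.

-49/3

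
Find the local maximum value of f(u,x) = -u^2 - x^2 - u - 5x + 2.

17/2

∂f/∂u = -2u - 1 = 0 and ∂f/∂x = -2x - 5 = 0, so (u, x) = (-1/2, -5/2).
The Hessian has f_{uu} = -2, f_{xx} = -2, f_{ux} = 0, giving D = 4 > 0 with f_{uu} < 0, so the point is a local maximum.
f(-1/2, -5/2) = 17/2.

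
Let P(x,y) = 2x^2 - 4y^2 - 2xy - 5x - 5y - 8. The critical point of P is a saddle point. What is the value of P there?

-8

∂P/∂x = 4x - 2y - 5 = 0 and ∂P/∂y = -2x - 8y - 5 = 0, so (x, y) = (5/6, -5/6).
The Hessian has P_{xx} = 4, P_{yy} = -8, P_{xy} = -2, giving D = -36 < 0, so the point is a saddle point.
P(5/6, -5/6) = -8.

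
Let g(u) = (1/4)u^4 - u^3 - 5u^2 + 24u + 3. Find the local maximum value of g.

27

g'(u) = u^3 - 3u^2 - 10u + 24 = 0 at u = -3, 2, 4.
g''(u) = 3u^2 - 6u - 10. g''(-3) = 35 > 0 ⇒ local minimum; g''(2) = -10 < 0 ⇒ local maximum; g''(4) = 14 > 0 ⇒ local minimum.
So the local maximum value is g(2) = 27.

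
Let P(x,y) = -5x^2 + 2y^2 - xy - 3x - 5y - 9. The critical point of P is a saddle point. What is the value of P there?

∂P/∂x = -10x - y - 3 = 0 and ∂P/∂y = -x + 4y - 5 = 0, so (x, y) = (-17/41, 47/41).
The Hessian has P_{xx} = -10, P_{yy} = 4, P_{xy} = -1, giving D = -41 < 0, so the point is a saddle point.
P(-17/41, 47/41) = -461/41.

-461/41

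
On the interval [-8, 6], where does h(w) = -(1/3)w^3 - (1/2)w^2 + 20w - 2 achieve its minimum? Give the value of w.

-5

Differentiating, h'(w) = -w^2 - w + 20; which vanishes at w = -5 and w = 4.
Evaluating at the critical points and endpoints: h(-8) = -70/3,  h(-5) = -437/6,  h(4) = 146/3,  h(6) = 28.
Hence the absolute minimum is -437/6 at w = -5.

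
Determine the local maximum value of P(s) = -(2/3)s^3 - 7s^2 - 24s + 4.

P'(s) = -2s^2 - 14s - 24 = 0 at s = -4, -3.
Second-derivative test with P''(s) = -4s - 14: P''(-4) = 2 > 0 ⇒ local minimum; P''(-3) = -2 < 0 ⇒ local maximum.
The local maximum is P(-3) = 31.

31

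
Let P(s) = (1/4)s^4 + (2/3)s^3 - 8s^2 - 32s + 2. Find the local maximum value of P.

98/3

Critical points: P'(s) = s^3 + 2s^2 - 16s - 32 vanishes at s = -4, -2, 4.
Since P''(s) = 3s^2 + 4s - 16, we get P''(-4) = 16 > 0 ⇒ local minimum; P''(-2) = -12 < 0 ⇒ local maximum; P''(4) = 48 > 0 ⇒ local minimum.
So the local maximum value is P(-2) = 98/3.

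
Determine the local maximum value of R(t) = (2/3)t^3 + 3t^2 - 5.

4

R'(t) = 2t^2 + 6t. Setting R'(t) = 0 gives t ∈ {-3, 0}.
R''(t) = 4t + 6. R''(-3) = -6 < 0 ⇒ local maximum; R''(0) = 6 > 0 ⇒ local minimum.
Thus R has its local maximum at t = -3, with value 4.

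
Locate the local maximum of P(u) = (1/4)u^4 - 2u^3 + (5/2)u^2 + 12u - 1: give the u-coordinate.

P'(u) = u^3 - 6u^2 + 5u + 12. Setting P'(u) = 0 gives u ∈ {-1, 3, 4}.
Since P''(u) = 3u^2 - 12u + 5, we get P''(-1) = 20 > 0 ⇒ local minimum; P''(3) = -4 < 0 ⇒ local maximum; P''(4) = 5 > 0 ⇒ local minimum.
The local maximum is P(3) = 95/4.

3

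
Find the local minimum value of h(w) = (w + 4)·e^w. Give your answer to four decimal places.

Differentiating with the product rule gives h'(w) = (w + 5)·e^w. Since e^w > 0, the only critical point is w = -5.
h''(-5) has the same sign as 1 > 0, so this is a local minimum.
h(-5) = (-1)·e^(-5) ≈ -0.0067.

-0.0067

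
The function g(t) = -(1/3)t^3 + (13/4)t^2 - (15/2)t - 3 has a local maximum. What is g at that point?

-11/12

Critical points: g'(t) = -t^2 + (13/2)t - 15/2 vanishes at t = 3/2, 5.
g''(t) = -2t + 13/2. g''(3/2) = 7/2 > 0 ⇒ local minimum; g''(5) = -7/2 < 0 ⇒ local maximum.
So the local maximum value is g(5) = -11/12.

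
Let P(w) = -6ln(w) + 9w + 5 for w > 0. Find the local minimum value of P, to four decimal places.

P'(w) = -6/w + 9 = 0 gives w = 2/3.
P''(w) = 6/w², which is positive for w > 0, so this is a local minimum.
P(2/3) = -6·ln(2/3) + 6 + 5 ≈ 13.4328.

13.4328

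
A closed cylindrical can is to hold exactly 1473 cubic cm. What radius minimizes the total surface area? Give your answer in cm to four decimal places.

With radius r and height h, πr²h = 1473 so h = 1473/(πr²), and S(r) = 2πr² + 2πrh = 2πr² + 2·1473/r.
S'(r) = 4πr − 2·1473/r² = 0 ⇒ r³ = 1473/(2π), so r ≈ 6.1661 and h = 2r ≈ 12.3321.
S''(r) = 4π + 4·1473/r³ > 0, so this is the minimum; S ≈ 716.6653.

6.1661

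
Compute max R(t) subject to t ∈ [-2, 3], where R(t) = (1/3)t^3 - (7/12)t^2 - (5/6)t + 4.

R'(t) = t^2 - (7/6)t - 5/6, which vanishes at t = -1/2 and t = 5/3.
Candidates: R(-2) = 2/3,  R(-1/2) = 203/48,  R(5/3) = 821/324,  R(3) = 21/4.
The maximum over the interval is 21/4, attained at t = 3.

21/4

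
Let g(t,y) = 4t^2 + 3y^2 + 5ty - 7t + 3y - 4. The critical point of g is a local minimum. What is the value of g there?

∂g/∂t = 8t + 5y - 7 = 0 and ∂g/∂y = 5t + 6y + 3 = 0, so (t, y) = (57/23, -59/23).
The Hessian has g_{tt} = 8, g_{yy} = 6, g_{ty} = 5, giving D = 23 > 0 with g_{tt} > 0, so the point is a local minimum.
g(57/23, -59/23) = -380/23.

-380/23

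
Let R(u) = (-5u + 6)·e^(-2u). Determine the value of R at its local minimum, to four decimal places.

-0.0834

Differentiating with the product rule gives R'(u) = (10u - 17)·e^(-2u). Since e^(-2u) > 0, the only critical point is u = 17/10.
R''(17/10) has the same sign as 10 > 0, so this is a local minimum.
R(17/10) = (-5/2)·e^(-17/5) ≈ -0.0834.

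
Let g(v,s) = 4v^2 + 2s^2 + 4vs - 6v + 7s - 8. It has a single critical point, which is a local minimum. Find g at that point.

∂g/∂v = 8v + 4s - 6 = 0 and ∂g/∂s = 4v + 4s + 7 = 0, so (v, s) = (13/4, -5).
The Hessian has g_{vv} = 8, g_{ss} = 4, g_{vs} = 4, giving D = 16 > 0 with g_{vv} > 0, so the point is a local minimum.
g(13/4, -5) = -141/4.

-141/4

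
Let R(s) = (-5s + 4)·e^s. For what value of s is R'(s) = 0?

By the product rule, R'(s) = (-5s - 1)·e^s. Since e^s > 0, the only critical point is s = -1/5.
R''(-1/5) has the same sign as -5 < 0, so this is a local maximum.
R(-1/5) = (5)·e^(-1/5) ≈ 4.0937.

-1/5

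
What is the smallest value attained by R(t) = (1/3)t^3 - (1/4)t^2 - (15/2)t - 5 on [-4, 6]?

Differentiating, R'(t) = t^2 - (1/2)t - 15/2; which vanishes at t = -5/2 and t = 3.
Compare values at every candidate in [-4, 6]: R(-4) = -1/3; R(-5/2) = 335/48; R(3) = -83/4; R(6) = 13.
The minimum over the interval is -83/4, attained at t = 3.

-83/4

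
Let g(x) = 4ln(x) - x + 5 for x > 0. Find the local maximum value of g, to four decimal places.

6.5452

g'(x) = 4/x − 1 = 0 gives x = 4.
g''(x) = -4/x², which is negative for x > 0, so this is a local maximum.
g(4) = 4·ln(4) - 4 + 5 ≈ 6.5452.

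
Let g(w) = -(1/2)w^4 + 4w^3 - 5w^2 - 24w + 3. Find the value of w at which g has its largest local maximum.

g'(w) = -2w^3 + 12w^2 - 10w - 24 = 0 at w = -1, 3, 4.
g''(w) = -6w^2 + 24w - 10. g''(-1) = -40 < 0 ⇒ local maximum; g''(3) = 8 > 0 ⇒ local minimum; g''(4) = -10 < 0 ⇒ local maximum.
The largest local maximum is g(-1) = 35/2.

-1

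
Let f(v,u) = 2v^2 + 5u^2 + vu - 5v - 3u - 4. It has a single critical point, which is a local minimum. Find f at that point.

∂f/∂v = 4v + u - 5 = 0 and ∂f/∂u = v + 10u - 3 = 0, so (v, u) = (47/39, 7/39).
The Hessian has f_{vv} = 4, f_{uu} = 10, f_{vu} = 1, giving D = 39 > 0 with f_{vv} > 0, so the point is a local minimum.
f(47/39, 7/39) = -284/39.

-284/39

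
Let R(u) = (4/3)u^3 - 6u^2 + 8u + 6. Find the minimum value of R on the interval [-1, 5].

-28/3

R'(u) = 4u^2 - 12u + 8, which vanishes at u = 1 and u = 2.
Evaluating at the critical points and endpoints: R(-1) = -28/3,  R(1) = 28/3,  R(2) = 26/3,  R(5) = 188/3.
The minimum over the interval is -28/3, attained at u = -1.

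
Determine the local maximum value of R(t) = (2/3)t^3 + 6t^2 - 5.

67

Critical points: R'(t) = 2t^2 + 12t vanishes at t = -6, 0.
Second-derivative test with R''(t) = 4t + 12: R''(-6) = -12 < 0 ⇒ local maximum; R''(0) = 12 > 0 ⇒ local minimum.
The local maximum is R(-6) = 67.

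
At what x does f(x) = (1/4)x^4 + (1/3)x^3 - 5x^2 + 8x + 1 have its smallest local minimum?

Critical points: f'(x) = x^3 + x^2 - 10x + 8 vanishes at x = -4, 1, 2.
f''(x) = 3x^2 + 2x - 10. f''(-4) = 30 > 0 ⇒ local minimum; f''(1) = -5 < 0 ⇒ local maximum; f''(2) = 6 > 0 ⇒ local minimum.
Thus f has its smallest local minimum at x = -4, with value -205/3.

-4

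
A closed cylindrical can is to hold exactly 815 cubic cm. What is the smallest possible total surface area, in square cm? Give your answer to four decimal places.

483.0065

With radius r and height h, πr²h = 815 so h = 815/(πr²), and S(r) = 2πr² + 2πrh = 2πr² + 2·815/r.
S'(r) = 4πr − 2·815/r² = 0 ⇒ r³ = 815/(2π), so r ≈ 5.0620 and h = 2r ≈ 10.1241.
S''(r) = 4π + 4·815/r³ > 0, so this is the minimum; S ≈ 483.0065.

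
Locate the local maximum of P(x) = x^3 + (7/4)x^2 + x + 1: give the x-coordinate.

-2/3

Critical points: P'(x) = 3x^2 + (7/2)x + 1 vanishes at x = -2/3, -1/2.
Since P''(x) = 6x + 7/2, we get P''(-2/3) = -1/2 < 0 ⇒ local maximum; P''(-1/2) = 1/2 > 0 ⇒ local minimum.
Thus P has its local maximum at x = -2/3, with value 22/27.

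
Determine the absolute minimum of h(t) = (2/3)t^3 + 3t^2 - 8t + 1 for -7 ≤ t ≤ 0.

h'(t) = 2t^2 + 6t - 8, whose only zero in [-7, 0] is t = -4.
Candidates: h(-7) = -74/3, h(-4) = 115/3, h(0) = 1.
Hence the absolute minimum is -74/3 at t = -7.

-74/3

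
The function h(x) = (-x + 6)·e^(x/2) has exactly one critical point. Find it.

Differentiating with the product rule gives h'(x) = (-(1/2)x + 2)·e^(x/2). Since e^(x/2) > 0, the only critical point is x = 4.
h''(4) has the same sign as -1/2 < 0, so this is a local maximum.
h(4) = (2)·e^(2) ≈ 14.7781.

4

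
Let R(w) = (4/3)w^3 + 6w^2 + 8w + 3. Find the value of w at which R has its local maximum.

R'(w) = 4w^2 + 12w + 8 = 0 at w = -2, -1.
R''(w) = 8w + 12. R''(-2) = -4 < 0 ⇒ local maximum; R''(-1) = 4 > 0 ⇒ local minimum.
So the local maximum value is R(-2) = 1/3.

-2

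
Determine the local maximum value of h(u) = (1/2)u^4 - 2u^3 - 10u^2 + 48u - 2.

h'(u) = 2u^3 - 6u^2 - 20u + 48. Setting h'(u) = 0 gives u ∈ {-3, 2, 4}.
Since h''(u) = 6u^2 - 12u - 20, we get h''(-3) = 70 > 0 ⇒ local minimum; h''(2) = -20 < 0 ⇒ local maximum; h''(4) = 28 > 0 ⇒ local minimum.
The local maximum is h(2) = 46.

46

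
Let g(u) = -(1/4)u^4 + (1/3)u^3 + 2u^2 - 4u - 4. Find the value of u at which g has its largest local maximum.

g'(u) = -u^3 + u^2 + 4u - 4 = 0 at u = -2, 1, 2.
g''(u) = -3u^2 + 2u + 4. g''(-2) = -12 < 0 ⇒ local maximum; g''(1) = 3 > 0 ⇒ local minimum; g''(2) = -4 < 0 ⇒ local maximum.
The largest local maximum is g(-2) = 16/3.

-2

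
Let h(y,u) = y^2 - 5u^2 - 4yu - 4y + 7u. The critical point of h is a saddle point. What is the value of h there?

-143/36

∂h/∂y = 2y - 4u - 4 = 0 and ∂h/∂u = -4y - 10u + 7 = 0, so (y, u) = (17/9, -1/18).
The Hessian has h_{yy} = 2, h_{uu} = -10, h_{yu} = -4, giving D = -36 < 0, so the point is a saddle point.
h(17/9, -1/18) = -143/36.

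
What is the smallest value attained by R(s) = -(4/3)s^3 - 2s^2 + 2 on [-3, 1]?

-4/3

R'(s) = -4s^2 - 4s, which vanishes at s = -1 and s = 0.
Candidates: R(-3) = 20; R(-1) = 4/3; R(0) = 2; R(1) = -4/3.
Hence the absolute minimum is -4/3 at s = 1.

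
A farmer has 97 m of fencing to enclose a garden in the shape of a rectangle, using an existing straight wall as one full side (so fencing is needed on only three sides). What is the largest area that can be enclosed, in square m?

Let the sides perpendicular to the wall have length x and the parallel side y, so 2x + y = 97 and the area is A = xy = x(97 − 2x).
A'(x) = 97 − 4x = 0 gives x = 97/4, and A''(x) = −4 < 0 confirms a maximum.
Then y = 97 − 2·97/4 = 97/2 and A = 9409/8.

9409/8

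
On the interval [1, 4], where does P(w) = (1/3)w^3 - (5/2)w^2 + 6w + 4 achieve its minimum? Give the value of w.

1

P'(w) = w^2 - 5w + 6, which vanishes at w = 2 and w = 3.
Candidates: P(1) = 47/6; P(2) = 26/3; P(3) = 17/2; P(4) = 28/3.
So the minimum is P(1) = 47/6.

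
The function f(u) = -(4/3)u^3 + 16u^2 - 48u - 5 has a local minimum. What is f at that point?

Critical points: f'(u) = -4u^2 + 32u - 48 vanishes at u = 2, 6.
f''(u) = -8u + 32. f''(2) = 16 > 0 ⇒ local minimum; f''(6) = -16 < 0 ⇒ local maximum.
The local minimum is f(2) = -143/3.

-143/3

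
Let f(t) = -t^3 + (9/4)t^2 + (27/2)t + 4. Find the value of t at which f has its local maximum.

3

f'(t) = -3t^2 + (9/2)t + 27/2. Setting f'(t) = 0 gives t ∈ {-3/2, 3}.
Second-derivative test with f''(t) = -6t + 9/2: f''(-3/2) = 27/2 > 0 ⇒ local minimum; f''(3) = -27/2 < 0 ⇒ local maximum.
So the local maximum value is f(3) = 151/4.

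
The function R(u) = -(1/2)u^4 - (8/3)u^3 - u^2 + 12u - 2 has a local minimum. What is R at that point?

R'(u) = -2u^3 - 8u^2 - 2u + 12. Setting R'(u) = 0 gives u ∈ {-3, -2, 1}.
Second-derivative test with R''(u) = -6u^2 - 16u - 2: R''(-3) = -8 < 0 ⇒ local maximum; R''(-2) = 6 > 0 ⇒ local minimum; R''(1) = -24 < 0 ⇒ local maximum.
So the local minimum value is R(-2) = -50/3.

-50/3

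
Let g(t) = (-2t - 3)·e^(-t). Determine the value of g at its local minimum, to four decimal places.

Differentiating with the product rule gives g'(t) = (2t + 1)·e^(-t). Since e^(-t) > 0, the only critical point is t = -1/2.
g''(-1/2) has the same sign as 2 > 0, so this is a local minimum.
g(-1/2) = (-2)·e^(1/2) ≈ -3.2974.

-3.2974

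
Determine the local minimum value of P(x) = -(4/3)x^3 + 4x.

-8/3

P'(x) = -4x^2 + 4. Setting P'(x) = 0 gives x ∈ {-1, 1}.
Since P''(x) = -8x, we get P''(-1) = 8 > 0 ⇒ local minimum; P''(1) = -8 < 0 ⇒ local maximum.
Thus P has its local minimum at x = -1, with value -8/3.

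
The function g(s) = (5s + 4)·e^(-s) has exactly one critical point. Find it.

1/5

Differentiating with the product rule gives g'(s) = (-5s + 1)·e^(-s). Since e^(-s) > 0, the only critical point is s = 1/5.
g''(1/5) has the same sign as -5 < 0, so this is a local maximum.
g(1/5) = (5)·e^(-1/5) ≈ 4.0937.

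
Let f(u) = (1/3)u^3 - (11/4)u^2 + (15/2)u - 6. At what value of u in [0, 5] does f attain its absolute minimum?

0

The derivative is u^2 - (11/2)u + 15/2, which vanishes at u = 5/2 and u = 3.
Compare values at every candidate in [0, 5]: f(0) = -6; f(5/2) = 37/48; f(3) = 3/4; f(5) = 53/12.
So the minimum is f(0) = -6.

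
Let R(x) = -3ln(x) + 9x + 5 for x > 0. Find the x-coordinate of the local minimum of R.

R'(x) = -3/x + 9 = 0 gives x = 1/3.
R''(x) = 3/x², which is positive for x > 0, so this is a local minimum.
R(1/3) = -3·ln(1/3) + 3 + 5 ≈ 11.2958.

1/3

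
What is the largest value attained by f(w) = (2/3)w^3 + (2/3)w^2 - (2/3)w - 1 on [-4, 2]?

f'(w) = 2w^2 + (4/3)w - 2/3, which vanishes at w = -1 and w = 1/3.
Evaluating at the critical points and endpoints: f(-4) = -91/3; f(-1) = -1/3; f(1/3) = -91/81; f(2) = 17/3.
Hence the absolute maximum is 17/3 at w = 2.

17/3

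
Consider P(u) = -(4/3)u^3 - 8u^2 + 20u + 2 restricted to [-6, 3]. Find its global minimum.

Differentiating, P'(u) = -4u^2 - 16u + 20; which vanishes at u = -5 and u = 1.
Compare values at every candidate in [-6, 3]: P(-6) = -118,  P(-5) = -394/3,  P(1) = 38/3,  P(3) = -46.
The minimum over the interval is -394/3, attained at u = -5.

-394/3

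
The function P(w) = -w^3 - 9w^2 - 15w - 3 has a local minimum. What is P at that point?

-28

P'(w) = -3w^2 - 18w - 15. Setting P'(w) = 0 gives w ∈ {-5, -1}.
P''(w) = -6w - 18. P''(-5) = 12 > 0 ⇒ local minimum; P''(-1) = -12 < 0 ⇒ local maximum.
The local minimum is P(-5) = -28.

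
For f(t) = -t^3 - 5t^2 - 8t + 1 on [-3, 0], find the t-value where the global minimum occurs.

f'(t) = -3t^2 - 10t - 8, which vanishes at t = -2 and t = -4/3.
Candidates: f(-3) = 7,  f(-2) = 5,  f(-4/3) = 139/27,  f(0) = 1.
So the minimum is f(0) = 1.

0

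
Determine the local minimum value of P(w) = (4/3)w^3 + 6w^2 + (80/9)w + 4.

Critical points: P'(w) = 4w^2 + 12w + 80/9 vanishes at w = -5/3, -4/3.
Since P''(w) = 8w + 12, we get P''(-5/3) = -4/3 < 0 ⇒ local maximum; P''(-4/3) = 4/3 > 0 ⇒ local minimum.
So the local minimum value is P(-4/3) = -28/81.

-28/81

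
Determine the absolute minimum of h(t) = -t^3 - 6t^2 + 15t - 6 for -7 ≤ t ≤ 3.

h'(t) = -3t^2 - 12t + 15, which vanishes at t = -5 and t = 1.
Evaluating at the critical points and endpoints: h(-7) = -62; h(-5) = -106; h(1) = 2; h(3) = -42.
So the minimum is h(-5) = -106.

-106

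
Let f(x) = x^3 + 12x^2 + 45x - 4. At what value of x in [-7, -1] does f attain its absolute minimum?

-7

Differentiating, f'(x) = 3x^2 + 24x + 45; which vanishes at x = -5 and x = -3.
Compare values at every candidate in [-7, -1]: f(-7) = -74; f(-5) = -54; f(-3) = -58; f(-1) = -38.
So the minimum is f(-7) = -74.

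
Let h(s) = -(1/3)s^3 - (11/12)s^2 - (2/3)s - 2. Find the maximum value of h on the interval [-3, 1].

h'(s) = -s^2 - (11/6)s - 2/3, which vanishes at s = -4/3 and s = -1/2.
Evaluating at the critical points and endpoints: h(-3) = 3/4, h(-4/3) = -158/81, h(-1/2) = -89/48, h(1) = -47/12.
So the maximum is h(-3) = 3/4.

3/4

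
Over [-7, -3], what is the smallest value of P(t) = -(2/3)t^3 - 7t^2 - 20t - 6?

The derivative is -2t^2 - 14t - 20, whose only zero in [-7, -3] is t = -5.
Compare values at every candidate in [-7, -3]: P(-7) = 59/3,  P(-5) = 7/3,  P(-3) = 9.
The minimum over the interval is 7/3, attained at t = -5.

7/3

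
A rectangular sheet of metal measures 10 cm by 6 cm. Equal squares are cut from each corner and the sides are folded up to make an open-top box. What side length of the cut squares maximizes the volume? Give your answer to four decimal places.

With cut size x, the volume is V(x) = x(10 − 2x)(6 − 2x) for 0 < x < 3.
V'(x) = 12x^2 − 64x + 60. Setting V'(x) = 0 gives x ≈ 1.2137 (the root in (0, 3)).
V''(x) = 24x − 64 is negative there, so this is the maximum; V ≈ 32.8353.

1.2137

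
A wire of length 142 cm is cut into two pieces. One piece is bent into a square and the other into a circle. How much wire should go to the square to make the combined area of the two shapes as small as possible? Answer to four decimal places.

79.5341

Let x be the length used for the square. Square side x/4; circle radius (142−x)/(2π).
A(x) = (x/4)² + π·((142−x)/(2π))² = x²/16 + (142−x)²/(4π) for 0 ≤ x ≤ 142. A'(x) = x/8 − (142−x)/(2π) = 0 gives x = 4·142/(π+4) ≈ 79.5341.
A'' = 1/8 + 1/(2π) > 0, so this gives the minimum combined area; x ≈ 79.5341 cm to the square.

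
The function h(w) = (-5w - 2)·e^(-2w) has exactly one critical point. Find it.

Differentiating with the product rule gives h'(w) = (10w - 1)·e^(-2w). Since e^(-2w) > 0, the only critical point is w = 1/10.
h''(1/10) has the same sign as 10 > 0, so this is a local minimum.
h(1/10) = (-5/2)·e^(-1/5) ≈ -2.0468.

1/10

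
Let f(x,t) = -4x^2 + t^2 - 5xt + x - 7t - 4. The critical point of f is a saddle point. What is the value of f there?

-394/41

∂f/∂x = -8x - 5t + 1 = 0 and ∂f/∂t = -5x + 2t - 7 = 0, so (x, t) = (-33/41, 61/41).
The Hessian has f_{xx} = -8, f_{tt} = 2, f_{xt} = -5, giving D = -41 < 0, so the point is a saddle point.
f(-33/41, 61/41) = -394/41.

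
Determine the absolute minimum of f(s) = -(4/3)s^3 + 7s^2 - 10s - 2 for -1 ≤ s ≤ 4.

The derivative is -4s^2 + 14s - 10, which vanishes at s = 1 and s = 5/2.
Evaluating at the critical points and endpoints: f(-1) = 49/3, f(1) = -19/3, f(5/2) = -49/12, f(4) = -46/3.
Hence the absolute minimum is -46/3 at s = 4.

-46/3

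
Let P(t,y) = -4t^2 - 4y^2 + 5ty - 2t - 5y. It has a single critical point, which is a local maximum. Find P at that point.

∂P/∂t = -8t + 5y - 2 = 0 and ∂P/∂y = 5t - 8y - 5 = 0, so (t, y) = (-41/39, -50/39).
The Hessian has P_{tt} = -8, P_{yy} = -8, P_{ty} = 5, giving D = 39 > 0 with P_{tt} < 0, so the point is a local maximum.
P(-41/39, -50/39) = 166/39.

166/39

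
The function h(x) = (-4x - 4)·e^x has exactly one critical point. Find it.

-2

By the product rule, h'(x) = (-4x - 8)·e^x. Since e^x > 0, the only critical point is x = -2.
h''(-2) has the same sign as -4 < 0, so this is a local maximum.
h(-2) = (4)·e^(-2) ≈ 0.5413.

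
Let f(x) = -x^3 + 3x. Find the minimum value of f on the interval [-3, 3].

-18

f'(x) = -3x^2 + 3, which vanishes at x = -1 and x = 1.
Evaluating at the critical points and endpoints: f(-3) = 18; f(-1) = -2; f(1) = 2; f(3) = -18.
So the minimum is f(3) = -18.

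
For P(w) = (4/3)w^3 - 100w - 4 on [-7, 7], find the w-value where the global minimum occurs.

5

Differentiating, P'(w) = 4w^2 - 100; which vanishes at w = -5 and w = 5.
Evaluating at the critical points and endpoints: P(-7) = 716/3,  P(-5) = 988/3,  P(5) = -1012/3,  P(7) = -740/3.
The minimum over the interval is -1012/3, attained at w = 5.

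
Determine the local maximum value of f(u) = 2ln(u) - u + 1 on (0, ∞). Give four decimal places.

0.3863

f'(u) = 2/u − 1 = 0 gives u = 2.
f''(u) = -2/u², which is negative for u > 0, so this is a local maximum.
f(2) = 2·ln(2) - 2 + 1 ≈ 0.3863.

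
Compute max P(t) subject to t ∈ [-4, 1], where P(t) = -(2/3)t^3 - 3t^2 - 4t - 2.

P'(t) = -2t^2 - 6t - 4, which vanishes at t = -2 and t = -1.
Compare values at every candidate in [-4, 1]: P(-4) = 26/3; P(-2) = -2/3; P(-1) = -1/3; P(1) = -29/3.
The maximum over the interval is 26/3, attained at t = -4.

26/3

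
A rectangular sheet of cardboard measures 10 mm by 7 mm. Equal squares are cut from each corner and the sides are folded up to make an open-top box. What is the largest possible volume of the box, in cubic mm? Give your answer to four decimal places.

With cut size x, the volume is V(x) = x(10 − 2x)(7 − 2x) for 0 < x < 3.5.
V'(x) = 12x^2 − 68x + 70. Setting V'(x) = 0 gives x ≈ 1.3520 (the root in (0, 3.5)).
V''(x) = 24x − 68 is negative there, so this is the maximum; V ≈ 42.3766.

42.3766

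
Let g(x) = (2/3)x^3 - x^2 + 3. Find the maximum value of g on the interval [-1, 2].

g'(x) = 2x^2 - 2x, which vanishes at x = 0 and x = 1.
Compare values at every candidate in [-1, 2]: g(-1) = 4/3; g(0) = 3; g(1) = 8/3; g(2) = 13/3.
So the maximum is g(2) = 13/3.

13/3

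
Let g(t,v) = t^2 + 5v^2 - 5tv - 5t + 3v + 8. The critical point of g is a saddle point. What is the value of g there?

99/5

∂g/∂t = 2t - 5v - 5 = 0 and ∂g/∂v = -5t + 10v + 3 = 0, so (t, v) = (-7, -19/5).
The Hessian has g_{tt} = 2, g_{vv} = 10, g_{tv} = -5, giving D = -5 < 0, so the point is a saddle point.
g(-7, -19/5) = 99/5.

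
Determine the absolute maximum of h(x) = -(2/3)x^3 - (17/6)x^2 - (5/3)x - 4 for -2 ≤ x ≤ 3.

h'(x) = -2x^2 - (17/3)x - 5/3, whose only zero in [-2, 3] is x = -1/3.
Candidates: h(-2) = -20/3, h(-1/3) = -605/162, h(3) = -105/2.
Hence the absolute maximum is -605/162 at x = -1/3.

-605/162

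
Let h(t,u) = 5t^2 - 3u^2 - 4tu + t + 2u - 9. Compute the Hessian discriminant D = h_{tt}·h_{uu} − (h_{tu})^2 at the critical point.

∂h/∂t = 10t - 4u + 1 = 0 and ∂h/∂u = -4t - 6u + 2 = 0, so (t, u) = (1/38, 6/19).
The Hessian has h_{tt} = 10, h_{uu} = -6, h_{tu} = -4, giving D = -76 < 0, so the point is a saddle point.
D = (10)·(-6) − (-4)^2 = -76.

-76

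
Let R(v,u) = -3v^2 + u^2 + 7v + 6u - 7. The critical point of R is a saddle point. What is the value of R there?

-143/12

∂R/∂v = -6v + 7 = 0 and ∂R/∂u = 2u + 6 = 0, so (v, u) = (7/6, -3).
The Hessian has R_{vv} = -6, R_{uu} = 2, R_{vu} = 0, giving D = -12 < 0, so the point is a saddle point.
R(7/6, -3) = -143/12.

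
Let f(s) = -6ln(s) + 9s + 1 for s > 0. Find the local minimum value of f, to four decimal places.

f'(s) = -6/s + 9 = 0 gives s = 2/3.
f''(s) = 6/s², which is positive for s > 0, so this is a local minimum.
f(2/3) = -6·ln(2/3) + 6 + 1 ≈ 9.4328.

9.4328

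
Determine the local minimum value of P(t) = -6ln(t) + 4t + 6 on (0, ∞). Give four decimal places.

9.5672

P'(t) = -6/t + 4 = 0 gives t = 3/2.
P''(t) = 6/t², which is positive for t > 0, so this is a local minimum.
P(3/2) = -6·ln(3/2) + 6 + 6 ≈ 9.5672.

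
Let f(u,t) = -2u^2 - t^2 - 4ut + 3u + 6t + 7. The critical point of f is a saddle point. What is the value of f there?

47/8

∂f/∂u = -4u - 4t + 3 = 0 and ∂f/∂t = -4u - 2t + 6 = 0, so (u, t) = (9/4, -3/2).
The Hessian has f_{uu} = -4, f_{tt} = -2, f_{ut} = -4, giving D = -8 < 0, so the point is a saddle point.
f(9/4, -3/2) = 47/8.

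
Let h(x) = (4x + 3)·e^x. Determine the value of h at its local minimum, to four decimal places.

-0.6951

Differentiating with the product rule gives h'(x) = (4x + 7)·e^x. Since e^x > 0, the only critical point is x = -7/4.
h''(-7/4) has the same sign as 4 > 0, so this is a local minimum.
h(-7/4) = (-4)·e^(-7/4) ≈ -0.6951.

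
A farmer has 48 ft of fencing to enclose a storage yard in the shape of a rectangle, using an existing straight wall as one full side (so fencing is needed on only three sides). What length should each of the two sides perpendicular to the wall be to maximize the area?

Let the sides perpendicular to the wall have length x and the parallel side y, so 2x + y = 48 and the area is A = xy = x(48 − 2x).
A'(x) = 48 − 4x = 0 gives x = 12, and A''(x) = −4 < 0 confirms a maximum.
Then y = 48 − 2·12 = 24 and A = 288.

12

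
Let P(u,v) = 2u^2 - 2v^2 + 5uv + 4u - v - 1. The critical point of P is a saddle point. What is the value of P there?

∂P/∂u = 4u + 5v + 4 = 0 and ∂P/∂v = 5u - 4v - 1 = 0, so (u, v) = (-11/41, -24/41).
The Hessian has P_{uu} = 4, P_{vv} = -4, P_{uv} = 5, giving D = -41 < 0, so the point is a saddle point.
P(-11/41, -24/41) = -51/41.

-51/41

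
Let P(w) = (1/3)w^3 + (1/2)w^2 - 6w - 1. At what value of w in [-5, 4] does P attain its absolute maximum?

P'(w) = w^2 + w - 6, which vanishes at w = -3 and w = 2.
Evaluating at the critical points and endpoints: P(-5) = -1/6; P(-3) = 25/2; P(2) = -25/3; P(4) = 13/3.
So the maximum is P(-3) = 25/2.

-3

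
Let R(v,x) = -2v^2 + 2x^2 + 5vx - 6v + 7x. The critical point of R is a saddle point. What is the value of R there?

184/41

∂R/∂v = -4v + 5x - 6 = 0 and ∂R/∂x = 5v + 4x + 7 = 0, so (v, x) = (-59/41, 2/41).
The Hessian has R_{vv} = -4, R_{xx} = 4, R_{vx} = 5, giving D = -41 < 0, so the point is a saddle point.
R(-59/41, 2/41) = 184/41.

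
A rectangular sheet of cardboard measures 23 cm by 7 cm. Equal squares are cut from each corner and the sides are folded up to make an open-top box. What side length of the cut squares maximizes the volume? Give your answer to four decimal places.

With cut size x, the volume is V(x) = x(23 − 2x)(7 − 2x) for 0 < x < 3.5.
V'(x) = 12x^2 − 120x + 161. Setting V'(x) = 0 gives x ≈ 1.5966 (the root in (0, 3.5)).
V''(x) = 24x − 120 is negative there, so this is the maximum; V ≈ 120.3845.

1.5966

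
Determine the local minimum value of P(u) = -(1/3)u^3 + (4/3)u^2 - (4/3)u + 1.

P'(u) = -u^2 + (8/3)u - 4/3. Setting P'(u) = 0 gives u ∈ {2/3, 2}.
Since P''(u) = -2u + 8/3, we get P''(2/3) = 4/3 > 0 ⇒ local minimum; P''(2) = -4/3 < 0 ⇒ local maximum.
Thus P has its local minimum at u = 2/3, with value 49/81.

49/81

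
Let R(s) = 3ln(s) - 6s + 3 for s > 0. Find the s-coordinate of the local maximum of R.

1/2

R'(s) = 3/s − 6 = 0 gives s = 1/2.
R''(s) = -3/s², which is negative for s > 0, so this is a local maximum.
R(1/2) = 3·ln(1/2) - 3 + 3 ≈ -2.0794.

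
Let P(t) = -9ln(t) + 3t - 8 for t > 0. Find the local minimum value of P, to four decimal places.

P'(t) = -9/t + 3 = 0 gives t = 3.
P''(t) = 9/t², which is positive for t > 0, so this is a local minimum.
P(3) = -9·ln(3) + 9 - 8 ≈ -8.8875.

-8.8875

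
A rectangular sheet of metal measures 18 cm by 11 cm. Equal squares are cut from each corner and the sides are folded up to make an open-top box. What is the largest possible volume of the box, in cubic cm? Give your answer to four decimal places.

197.4781

With cut size x, the volume is V(x) = x(18 − 2x)(11 − 2x) for 0 < x < 5.5.
V'(x) = 12x^2 − 116x + 198. Setting V'(x) = 0 gives x ≈ 2.2140 (the root in (0, 5.5)).
V''(x) = 24x − 116 is negative there, so this is the maximum; V ≈ 197.4781.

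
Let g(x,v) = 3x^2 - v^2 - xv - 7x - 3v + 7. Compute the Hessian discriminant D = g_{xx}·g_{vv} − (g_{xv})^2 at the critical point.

∂g/∂x = 6x - v - 7 = 0 and ∂g/∂v = -x - 2v - 3 = 0, so (x, v) = (11/13, -25/13).
The Hessian has g_{xx} = 6, g_{vv} = -2, g_{xv} = -1, giving D = -13 < 0, so the point is a saddle point.
D = (6)·(-2) − (-1)^2 = -13.

-13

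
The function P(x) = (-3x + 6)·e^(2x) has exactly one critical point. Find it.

3/2

By the product rule, P'(x) = (-6x + 9)·e^(2x). Since e^(2x) > 0, the only critical point is x = 3/2.
P''(3/2) has the same sign as -6 < 0, so this is a local maximum.
P(3/2) = (3/2)·e^(3) ≈ 30.1283.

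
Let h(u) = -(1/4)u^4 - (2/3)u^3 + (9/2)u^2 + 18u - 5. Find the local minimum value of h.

-65/3

h'(u) = -u^3 - 2u^2 + 9u + 18 = 0 at u = -3, -2, 3.
h''(u) = -3u^2 - 4u + 9. h''(-3) = -6 < 0 ⇒ local maximum; h''(-2) = 5 > 0 ⇒ local minimum; h''(3) = -30 < 0 ⇒ local maximum.
So the local minimum value is h(-2) = -65/3.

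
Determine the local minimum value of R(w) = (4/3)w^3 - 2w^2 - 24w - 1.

R'(w) = 4w^2 - 4w - 24 = 0 at w = -2, 3.
Since R''(w) = 8w - 4, we get R''(-2) = -20 < 0 ⇒ local maximum; R''(3) = 20 > 0 ⇒ local minimum.
Thus R has its local minimum at w = 3, with value -55.

-55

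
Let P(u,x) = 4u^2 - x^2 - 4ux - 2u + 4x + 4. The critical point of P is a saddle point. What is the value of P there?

39/8

∂P/∂u = 8u - 4x - 2 = 0 and ∂P/∂x = -4u - 2x + 4 = 0, so (u, x) = (5/8, 3/4).
The Hessian has P_{uu} = 8, P_{xx} = -2, P_{ux} = -4, giving D = -32 < 0, so the point is a saddle point.
P(5/8, 3/4) = 39/8.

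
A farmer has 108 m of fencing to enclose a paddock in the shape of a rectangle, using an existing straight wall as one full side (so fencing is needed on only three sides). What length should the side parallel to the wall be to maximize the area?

54

Let the sides perpendicular to the wall have length x and the parallel side y, so 2x + y = 108 and the area is A = xy = x(108 − 2x).
A'(x) = 108 − 4x = 0 gives x = 27, and A''(x) = −4 < 0 confirms a maximum.
Then y = 108 − 2·27 = 54 and A = 1458.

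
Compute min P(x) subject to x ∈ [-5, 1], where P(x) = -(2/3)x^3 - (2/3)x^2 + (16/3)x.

-8

P'(x) = -2x^2 - (4/3)x + 16/3, whose only zero in [-5, 1] is x = -2.
Candidates: P(-5) = 40, P(-2) = -8, P(1) = 4.
So the minimum is P(-2) = -8.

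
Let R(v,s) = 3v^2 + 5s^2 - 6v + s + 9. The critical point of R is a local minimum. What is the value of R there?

∂R/∂v = 6v - 6 = 0 and ∂R/∂s = 10s + 1 = 0, so (v, s) = (1, -1/10).
The Hessian has R_{vv} = 6, R_{ss} = 10, R_{vs} = 0, giving D = 60 > 0 with R_{vv} > 0, so the point is a local minimum.
R(1, -1/10) = 119/20.

119/20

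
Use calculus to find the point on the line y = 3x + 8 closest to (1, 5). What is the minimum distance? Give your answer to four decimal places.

1.8974

Minimize D(x)^2 = (x - 1)^2 + (3x + 3)^2.
d/dx[D^2] = 2(x - 1) + 2·3·(3x + 3) = 0 ⇒ x = -4/5.
Then y = 28/5 and the distance is √(18/5) ≈ 1.8974.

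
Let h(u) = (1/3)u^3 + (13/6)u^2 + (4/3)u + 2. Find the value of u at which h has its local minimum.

-1/3

h'(u) = u^2 + (13/3)u + 4/3. Setting h'(u) = 0 gives u ∈ {-4, -1/3}.
Second-derivative test with h''(u) = 2u + 13/3: h''(-4) = -11/3 < 0 ⇒ local maximum; h''(-1/3) = 11/3 > 0 ⇒ local minimum.
So the local minimum value is h(-1/3) = 289/162.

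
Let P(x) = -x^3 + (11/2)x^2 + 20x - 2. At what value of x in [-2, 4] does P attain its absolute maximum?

The derivative is -3x^2 + 11x + 20, whose only zero in [-2, 4] is x = -4/3.
Candidates: P(-2) = -12; P(-4/3) = -446/27; P(4) = 102.
So the maximum is P(4) = 102.

4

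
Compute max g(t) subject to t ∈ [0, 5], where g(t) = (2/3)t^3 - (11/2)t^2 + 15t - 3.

107/6

Differentiating, g'(t) = 2t^2 - 11t + 15; which vanishes at t = 5/2 and t = 3.
Evaluating at the critical points and endpoints: g(0) = -3; g(5/2) = 253/24; g(3) = 21/2; g(5) = 107/6.
The maximum over the interval is 107/6, attained at t = 5.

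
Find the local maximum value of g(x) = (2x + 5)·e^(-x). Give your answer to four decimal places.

8.9634

Differentiating with the product rule gives g'(x) = (-2x - 3)·e^(-x). Since e^(-x) > 0, the only critical point is x = -3/2.
g''(-3/2) has the same sign as -2 < 0, so this is a local maximum.
g(-3/2) = (2)·e^(3/2) ≈ 8.9634.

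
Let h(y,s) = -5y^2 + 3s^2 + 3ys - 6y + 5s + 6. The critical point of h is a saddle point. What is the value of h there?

487/69

∂h/∂y = -10y + 3s - 6 = 0 and ∂h/∂s = 3y + 6s + 5 = 0, so (y, s) = (-17/23, -32/69).
The Hessian has h_{yy} = -10, h_{ss} = 6, h_{ys} = 3, giving D = -69 < 0, so the point is a saddle point.
h(-17/23, -32/69) = 487/69.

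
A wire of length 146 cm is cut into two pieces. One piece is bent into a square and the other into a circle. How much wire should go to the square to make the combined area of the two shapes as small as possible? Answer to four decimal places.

81.7745

Let x be the length used for the square. Square side x/4; circle radius (146−x)/(2π).
A(x) = (x/4)² + π·((146−x)/(2π))² = x²/16 + (146−x)²/(4π) for 0 ≤ x ≤ 146. A'(x) = x/8 − (146−x)/(2π) = 0 gives x = 4·146/(π+4) ≈ 81.7745.
A'' = 1/8 + 1/(2π) > 0, so this gives the minimum combined area; x ≈ 81.7745 cm to the square.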